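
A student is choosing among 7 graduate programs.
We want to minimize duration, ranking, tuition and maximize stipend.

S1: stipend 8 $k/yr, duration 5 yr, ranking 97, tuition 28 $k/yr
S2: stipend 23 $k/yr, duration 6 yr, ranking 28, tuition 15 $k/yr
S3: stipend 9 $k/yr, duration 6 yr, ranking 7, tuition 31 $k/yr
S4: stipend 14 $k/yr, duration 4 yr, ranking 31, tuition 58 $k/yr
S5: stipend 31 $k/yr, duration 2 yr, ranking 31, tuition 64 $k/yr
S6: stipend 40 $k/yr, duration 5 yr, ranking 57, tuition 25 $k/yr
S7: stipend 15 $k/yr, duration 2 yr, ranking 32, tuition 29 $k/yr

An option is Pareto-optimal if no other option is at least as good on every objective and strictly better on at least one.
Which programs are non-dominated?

S2, S3, S4, S5, S6, S7

S1: dominated by S6 (stipend 40≥8, duration 5≤5, ranking 57≤97, tuition 25≤28).
S2: not dominated (best tuition).
S3: not dominated (best ranking).
S4: not dominated.
S5: not dominated.
S6: not dominated (best stipend).
S7: not dominated.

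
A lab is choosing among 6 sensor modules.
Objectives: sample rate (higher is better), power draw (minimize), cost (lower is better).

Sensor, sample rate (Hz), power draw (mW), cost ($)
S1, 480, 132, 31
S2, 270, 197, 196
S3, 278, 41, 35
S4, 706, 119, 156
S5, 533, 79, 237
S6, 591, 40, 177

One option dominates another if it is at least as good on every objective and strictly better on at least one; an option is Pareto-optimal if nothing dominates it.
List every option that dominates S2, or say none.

S1, S3, S4, S6

S1: sample rate 480≥270, power draw 132≤197, cost 31≤196 — dominates S2.
S3: sample rate 278≥270, power draw 41≤197, cost 35≤196 — dominates S2.
S4: sample rate 706≥270, power draw 119≤197, cost 156≤196 — dominates S2.
S6: sample rate 591≥270, power draw 40≤197, cost 177≤196 — dominates S2.
Others (S5) are each worse than S2 on at least one objective.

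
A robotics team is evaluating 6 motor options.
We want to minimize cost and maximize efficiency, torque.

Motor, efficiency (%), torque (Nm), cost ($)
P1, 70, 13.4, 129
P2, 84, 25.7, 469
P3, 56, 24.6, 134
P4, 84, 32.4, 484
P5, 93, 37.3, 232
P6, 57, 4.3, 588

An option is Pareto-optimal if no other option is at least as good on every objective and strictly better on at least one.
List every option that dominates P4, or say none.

P5: efficiency 93≥84, torque 37.3≥32.4, cost 232≤484 — dominates P4.
Others (P1, P2, P3, P6) are each worse than P4 on at least one objective.

P5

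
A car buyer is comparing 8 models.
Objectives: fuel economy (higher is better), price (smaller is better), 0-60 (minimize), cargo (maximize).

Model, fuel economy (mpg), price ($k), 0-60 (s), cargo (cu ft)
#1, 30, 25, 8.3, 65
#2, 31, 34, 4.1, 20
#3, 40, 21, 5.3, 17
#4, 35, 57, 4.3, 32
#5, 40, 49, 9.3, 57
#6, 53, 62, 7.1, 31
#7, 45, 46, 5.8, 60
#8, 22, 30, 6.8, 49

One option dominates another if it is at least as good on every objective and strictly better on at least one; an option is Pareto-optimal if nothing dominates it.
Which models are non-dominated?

#1, #2, #3, #4, #6, #7, #8

#1: not dominated (best cargo).
#2: not dominated (best 0-60).
#3: not dominated (best price).
#4: not dominated.
#5: dominated by #7 (fuel economy 45≥40, price 46≤49, 0-60 5.8≤9.3, cargo 60≥57).
#6: not dominated (best fuel economy).
#7: not dominated.
#8: not dominated.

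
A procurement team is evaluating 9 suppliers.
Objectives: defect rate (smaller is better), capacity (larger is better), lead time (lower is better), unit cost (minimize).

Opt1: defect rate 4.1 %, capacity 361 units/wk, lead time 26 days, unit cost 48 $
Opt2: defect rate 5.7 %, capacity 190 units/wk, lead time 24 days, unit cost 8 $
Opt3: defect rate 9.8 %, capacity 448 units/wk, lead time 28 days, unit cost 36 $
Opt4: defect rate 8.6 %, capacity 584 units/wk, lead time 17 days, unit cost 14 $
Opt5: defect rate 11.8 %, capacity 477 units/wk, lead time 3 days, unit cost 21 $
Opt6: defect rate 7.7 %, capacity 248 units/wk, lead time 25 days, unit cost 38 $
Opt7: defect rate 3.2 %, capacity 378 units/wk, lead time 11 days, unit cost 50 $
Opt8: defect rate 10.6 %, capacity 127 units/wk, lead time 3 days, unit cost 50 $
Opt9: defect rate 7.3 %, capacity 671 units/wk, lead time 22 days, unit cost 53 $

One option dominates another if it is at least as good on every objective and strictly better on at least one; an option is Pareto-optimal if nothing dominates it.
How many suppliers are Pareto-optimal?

Opt1: not dominated.
Opt2: not dominated (best unit cost).
Opt3: dominated by Opt4 (defect rate 8.6≤9.8, capacity 584≥448, lead time 17≤28, unit cost 14≤36).
Opt4: not dominated.
Opt5: not dominated.
Opt6: not dominated.
Opt7: not dominated (best defect rate).
Opt8: not dominated.
Opt9: not dominated (best capacity).
Pareto-optimal: Opt1, Opt2, Opt4, Opt5, Opt6, Opt7, Opt8, Opt9 → 8.

8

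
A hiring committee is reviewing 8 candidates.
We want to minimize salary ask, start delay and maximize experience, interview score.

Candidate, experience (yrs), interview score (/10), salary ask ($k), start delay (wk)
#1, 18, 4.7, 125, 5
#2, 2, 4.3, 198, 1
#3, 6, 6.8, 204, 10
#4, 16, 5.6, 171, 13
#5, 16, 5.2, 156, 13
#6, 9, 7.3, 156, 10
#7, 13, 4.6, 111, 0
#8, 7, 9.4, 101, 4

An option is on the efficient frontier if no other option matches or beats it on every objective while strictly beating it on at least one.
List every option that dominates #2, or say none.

#7: experience 13≥2, interview score 4.6≥4.3, salary ask 111≤198, start delay 0≤1 — dominates #2.
Others (#1, #3, #4, #5, #6, #8) are each worse than #2 on at least one objective.

#7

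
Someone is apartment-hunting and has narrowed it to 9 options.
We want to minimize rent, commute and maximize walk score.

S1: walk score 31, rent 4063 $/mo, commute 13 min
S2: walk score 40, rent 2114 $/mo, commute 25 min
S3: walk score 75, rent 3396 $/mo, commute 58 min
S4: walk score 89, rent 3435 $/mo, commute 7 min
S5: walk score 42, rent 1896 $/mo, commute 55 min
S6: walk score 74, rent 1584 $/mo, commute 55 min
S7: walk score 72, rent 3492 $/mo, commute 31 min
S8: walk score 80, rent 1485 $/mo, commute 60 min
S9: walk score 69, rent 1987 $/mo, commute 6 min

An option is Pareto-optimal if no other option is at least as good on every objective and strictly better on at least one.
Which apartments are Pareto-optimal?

S1: dominated by S4 (walk score 89≥31, rent 3435≤4063, commute 7≤13).
S2: dominated by S9 (walk score 69≥40, rent 1987≤2114, commute 6≤25).
S3: not dominated.
S4: not dominated (best walk score).
S5: dominated by S6 (walk score 74≥42, rent 1584≤1896, commute 55≤55).
S6: not dominated.
S7: dominated by S4 (walk score 89≥72, rent 3435≤3492, commute 7≤31).
S8: not dominated (best rent).
S9: not dominated (best commute).

S3, S4, S6, S8, S9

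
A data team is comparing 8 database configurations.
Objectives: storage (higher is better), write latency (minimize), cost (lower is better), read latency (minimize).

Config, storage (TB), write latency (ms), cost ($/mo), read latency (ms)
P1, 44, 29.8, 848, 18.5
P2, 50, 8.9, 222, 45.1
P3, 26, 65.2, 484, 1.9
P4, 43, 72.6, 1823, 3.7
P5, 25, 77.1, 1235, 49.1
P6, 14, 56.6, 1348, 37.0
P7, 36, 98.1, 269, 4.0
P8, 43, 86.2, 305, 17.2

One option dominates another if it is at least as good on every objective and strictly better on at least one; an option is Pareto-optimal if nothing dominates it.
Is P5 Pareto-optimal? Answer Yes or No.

P1 vs P5: storage 44≥25, write latency 29.8≤77.1, cost 848≤1235, read latency 18.5≤49.1 — P1 is at least as good on every objective and strictly better on at least one, so P1 dominates P5.

No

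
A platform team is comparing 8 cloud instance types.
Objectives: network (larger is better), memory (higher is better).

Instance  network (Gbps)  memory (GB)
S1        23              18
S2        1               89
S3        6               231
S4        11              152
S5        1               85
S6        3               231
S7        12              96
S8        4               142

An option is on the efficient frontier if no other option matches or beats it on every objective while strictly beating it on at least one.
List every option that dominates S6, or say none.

S3: network 6≥3, memory 231≥231 — dominates S6.
Others (S1, S2, S4, S5, S7, S8) are each worse than S6 on at least one objective.

S3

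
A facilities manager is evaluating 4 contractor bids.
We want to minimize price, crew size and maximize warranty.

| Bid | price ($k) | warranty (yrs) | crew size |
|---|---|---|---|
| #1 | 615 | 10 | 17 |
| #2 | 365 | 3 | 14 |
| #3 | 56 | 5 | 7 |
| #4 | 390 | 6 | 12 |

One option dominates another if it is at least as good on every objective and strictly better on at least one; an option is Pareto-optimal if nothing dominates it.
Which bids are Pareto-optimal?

#1, #3, #4

#1: not dominated (best warranty).
#2: dominated by #3 (price 56≤365, warranty 5≥3, crew size 7≤14).
#3: not dominated (best price).
#4: not dominated.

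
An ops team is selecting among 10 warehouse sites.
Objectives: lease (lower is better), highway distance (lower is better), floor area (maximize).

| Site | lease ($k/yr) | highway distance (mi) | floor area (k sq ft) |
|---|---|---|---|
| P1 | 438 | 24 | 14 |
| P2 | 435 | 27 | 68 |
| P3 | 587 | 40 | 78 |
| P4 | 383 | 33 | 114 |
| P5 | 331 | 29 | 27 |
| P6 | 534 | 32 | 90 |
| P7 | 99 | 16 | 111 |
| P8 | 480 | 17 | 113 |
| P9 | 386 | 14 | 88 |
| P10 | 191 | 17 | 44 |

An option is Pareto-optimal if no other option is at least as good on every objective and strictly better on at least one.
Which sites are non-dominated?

P4, P7, P8, P9

P1: dominated by P7 (lease 99≤438, highway distance 16≤24, floor area 111≥14).
P2: dominated by P7 (lease 99≤435, highway distance 16≤27, floor area 111≥68).
P3: dominated by P4 (lease 383≤587, highway distance 33≤40, floor area 114≥78).
P4: not dominated (best floor area).
P5: dominated by P7 (lease 99≤331, highway distance 16≤29, floor area 111≥27).
P6: dominated by P7 (lease 99≤534, highway distance 16≤32, floor area 111≥90).
P7: not dominated (best lease).
P8: not dominated.
P9: not dominated (best highway distance).
P10: dominated by P7 (lease 99≤191, highway distance 16≤17, floor area 111≥44).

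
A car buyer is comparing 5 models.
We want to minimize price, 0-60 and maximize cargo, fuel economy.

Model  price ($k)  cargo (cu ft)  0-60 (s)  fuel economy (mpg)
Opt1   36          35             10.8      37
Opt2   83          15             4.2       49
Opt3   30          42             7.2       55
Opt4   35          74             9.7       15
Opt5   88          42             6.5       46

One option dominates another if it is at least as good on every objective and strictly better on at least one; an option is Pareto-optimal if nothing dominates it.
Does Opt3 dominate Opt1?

Yes

Opt3 vs Opt1: price 30≤36, cargo 42≥35, 0-60 7.2≤10.8, fuel economy 55≥37 — Opt3 is at least as good on every objective with at least one strict improvement.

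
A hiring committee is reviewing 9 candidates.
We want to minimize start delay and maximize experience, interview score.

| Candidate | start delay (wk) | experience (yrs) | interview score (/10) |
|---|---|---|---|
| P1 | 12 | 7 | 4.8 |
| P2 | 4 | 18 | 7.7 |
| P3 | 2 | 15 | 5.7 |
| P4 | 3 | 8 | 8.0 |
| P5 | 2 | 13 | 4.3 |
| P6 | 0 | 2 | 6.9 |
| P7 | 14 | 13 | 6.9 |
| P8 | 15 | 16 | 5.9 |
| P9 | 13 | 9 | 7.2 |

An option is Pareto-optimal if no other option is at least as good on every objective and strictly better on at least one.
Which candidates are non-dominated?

P2, P3, P4, P6

P1: dominated by P2 (start delay 4≤12, experience 18≥7, interview score 7.7≥4.8).
P2: not dominated (best experience).
P3: not dominated.
P4: not dominated (best interview score).
P5: dominated by P3 (start delay 2≤2, experience 15≥13, interview score 5.7≥4.3).
P6: not dominated (best start delay).
P7: dominated by P2 (start delay 4≤14, experience 18≥13, interview score 7.7≥6.9).
P8: dominated by P2 (start delay 4≤15, experience 18≥16, interview score 7.7≥5.9).
P9: dominated by P2 (start delay 4≤13, experience 18≥9, interview score 7.7≥7.2).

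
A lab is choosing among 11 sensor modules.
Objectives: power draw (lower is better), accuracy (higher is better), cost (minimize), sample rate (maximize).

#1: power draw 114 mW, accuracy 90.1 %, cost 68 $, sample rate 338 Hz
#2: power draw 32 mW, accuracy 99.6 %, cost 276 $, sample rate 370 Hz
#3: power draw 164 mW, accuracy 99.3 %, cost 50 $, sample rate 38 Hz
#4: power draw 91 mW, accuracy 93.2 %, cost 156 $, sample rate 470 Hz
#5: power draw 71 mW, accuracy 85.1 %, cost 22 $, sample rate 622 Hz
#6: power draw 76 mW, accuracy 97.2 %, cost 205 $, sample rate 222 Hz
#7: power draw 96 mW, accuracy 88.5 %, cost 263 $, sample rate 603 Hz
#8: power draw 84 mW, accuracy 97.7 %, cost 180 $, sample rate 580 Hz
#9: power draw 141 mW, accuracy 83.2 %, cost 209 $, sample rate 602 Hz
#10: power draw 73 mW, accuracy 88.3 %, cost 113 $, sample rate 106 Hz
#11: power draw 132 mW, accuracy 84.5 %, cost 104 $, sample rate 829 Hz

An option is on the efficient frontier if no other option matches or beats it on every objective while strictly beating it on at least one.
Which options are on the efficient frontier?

#1: not dominated.
#2: not dominated (best power draw).
#3: not dominated.
#4: not dominated.
#5: not dominated (best cost).
#6: not dominated.
#7: not dominated.
#8: not dominated.
#9: dominated by #5 (power draw 71≤141, accuracy 85.1≥83.2, cost 22≤209, sample rate 622≥602).
#10: not dominated.
#11: not dominated (best sample rate).

#1, #2, #3, #4, #5, #6, #7, #8, #10, #11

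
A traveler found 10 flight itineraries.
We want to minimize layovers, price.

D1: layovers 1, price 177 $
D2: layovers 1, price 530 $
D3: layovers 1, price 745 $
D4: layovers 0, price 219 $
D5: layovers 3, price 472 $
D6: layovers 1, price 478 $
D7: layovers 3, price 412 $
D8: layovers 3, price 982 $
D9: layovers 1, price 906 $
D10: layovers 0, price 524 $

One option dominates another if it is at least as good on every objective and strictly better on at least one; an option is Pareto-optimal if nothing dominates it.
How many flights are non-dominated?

2

D1: not dominated (best price).
D2: dominated by D1 (layovers 1≤1, price 177≤530).
D3: dominated by D1 (layovers 1≤1, price 177≤745).
D4: not dominated.
D5: dominated by D1 (layovers 1≤3, price 177≤472).
D6: dominated by D1 (layovers 1≤1, price 177≤478).
D7: dominated by D1 (layovers 1≤3, price 177≤412).
D8: dominated by D1 (layovers 1≤3, price 177≤982).
D9: dominated by D1 (layovers 1≤1, price 177≤906).
D10: dominated by D4 (layovers 0≤0, price 219≤524).
Pareto-optimal: D1, D4 → 2.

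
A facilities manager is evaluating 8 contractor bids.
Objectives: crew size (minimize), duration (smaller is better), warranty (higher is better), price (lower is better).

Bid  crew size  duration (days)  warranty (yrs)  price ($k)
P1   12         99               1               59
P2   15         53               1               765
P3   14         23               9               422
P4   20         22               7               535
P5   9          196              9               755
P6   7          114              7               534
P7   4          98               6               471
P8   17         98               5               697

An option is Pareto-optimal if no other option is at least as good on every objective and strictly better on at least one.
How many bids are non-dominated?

6

P1: not dominated (best price).
P2: dominated by P3 (crew size 14≤15, duration 23≤53, warranty 9≥1, price 422≤765).
P3: not dominated.
P4: not dominated (best duration).
P5: not dominated.
P6: not dominated.
P7: not dominated (best crew size).
P8: dominated by P3 (crew size 14≤17, duration 23≤98, warranty 9≥5, price 422≤697).
Pareto-optimal: P1, P3, P4, P5, P6, P7 → 6.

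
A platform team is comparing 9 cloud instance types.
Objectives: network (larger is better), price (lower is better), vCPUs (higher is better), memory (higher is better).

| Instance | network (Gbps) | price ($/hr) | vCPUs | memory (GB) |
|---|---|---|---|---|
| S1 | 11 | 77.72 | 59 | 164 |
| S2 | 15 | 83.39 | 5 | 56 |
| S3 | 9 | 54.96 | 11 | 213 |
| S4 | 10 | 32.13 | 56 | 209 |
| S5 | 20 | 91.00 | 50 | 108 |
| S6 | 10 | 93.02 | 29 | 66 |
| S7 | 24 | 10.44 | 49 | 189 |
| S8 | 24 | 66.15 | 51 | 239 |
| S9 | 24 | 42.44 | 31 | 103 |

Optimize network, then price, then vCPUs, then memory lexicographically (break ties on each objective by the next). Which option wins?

S7

First maximize network: best is 24, kept {S7, S8, S9}.
Then minimize price: best is 10.44, kept {S7}.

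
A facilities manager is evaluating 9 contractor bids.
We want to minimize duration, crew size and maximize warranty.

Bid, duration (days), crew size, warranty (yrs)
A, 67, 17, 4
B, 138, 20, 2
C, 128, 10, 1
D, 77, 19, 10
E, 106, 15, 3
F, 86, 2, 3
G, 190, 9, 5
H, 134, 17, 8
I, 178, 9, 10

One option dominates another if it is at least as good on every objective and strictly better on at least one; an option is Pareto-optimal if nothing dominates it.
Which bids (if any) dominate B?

A, D, E, F, H

A: duration 67≤138, crew size 17≤20, warranty 4≥2 — dominates B.
D: duration 77≤138, crew size 19≤20, warranty 10≥2 — dominates B.
E: duration 106≤138, crew size 15≤20, warranty 3≥2 — dominates B.
F: duration 86≤138, crew size 2≤20, warranty 3≥2 — dominates B.
H: duration 134≤138, crew size 17≤20, warranty 8≥2 — dominates B.
Others (C, G, I) are each worse than B on at least one objective.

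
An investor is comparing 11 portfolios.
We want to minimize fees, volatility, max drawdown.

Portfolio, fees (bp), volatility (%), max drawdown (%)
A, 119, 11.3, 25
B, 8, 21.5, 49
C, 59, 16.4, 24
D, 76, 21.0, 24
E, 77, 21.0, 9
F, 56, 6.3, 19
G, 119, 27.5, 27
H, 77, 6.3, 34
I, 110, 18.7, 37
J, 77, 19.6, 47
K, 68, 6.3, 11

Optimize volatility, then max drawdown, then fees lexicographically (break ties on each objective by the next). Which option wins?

K

First minimize volatility: best is 6.3, kept {F, H, K}.
Then minimize max drawdown: best is 11, kept {K}.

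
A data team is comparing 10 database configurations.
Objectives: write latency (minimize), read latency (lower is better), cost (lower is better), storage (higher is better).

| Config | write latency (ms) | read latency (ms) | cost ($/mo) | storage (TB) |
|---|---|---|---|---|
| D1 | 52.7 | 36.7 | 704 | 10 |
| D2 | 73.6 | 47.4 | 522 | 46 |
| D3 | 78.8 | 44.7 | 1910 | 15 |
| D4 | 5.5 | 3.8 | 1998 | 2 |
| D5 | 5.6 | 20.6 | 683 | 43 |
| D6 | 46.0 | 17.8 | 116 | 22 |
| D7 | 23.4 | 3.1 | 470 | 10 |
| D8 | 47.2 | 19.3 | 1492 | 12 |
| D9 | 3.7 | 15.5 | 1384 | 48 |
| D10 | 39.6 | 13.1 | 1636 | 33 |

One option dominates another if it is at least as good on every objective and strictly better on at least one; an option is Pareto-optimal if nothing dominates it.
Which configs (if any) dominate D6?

none

D1: worse on write latency (52.7 vs 46.0).
D2: worse on write latency (73.6 vs 46.0).
D3: worse on write latency (78.8 vs 46.0).
D4: worse on cost (1998 vs 116).
D5: worse on read latency (20.6 vs 17.8).
D7: worse on cost (470 vs 116).
D8: worse on write latency (47.2 vs 46.0).
D9: worse on cost (1384 vs 116).
D10: worse on cost (1636 vs 116).
No option dominates D6.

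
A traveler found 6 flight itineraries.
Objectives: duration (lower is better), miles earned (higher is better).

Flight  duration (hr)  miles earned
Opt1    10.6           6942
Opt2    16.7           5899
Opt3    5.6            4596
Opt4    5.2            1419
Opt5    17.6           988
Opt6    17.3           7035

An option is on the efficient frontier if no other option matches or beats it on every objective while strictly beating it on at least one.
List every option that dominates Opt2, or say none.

Opt1: duration 10.6≤16.7, miles earned 6942≥5899 — dominates Opt2.
Others (Opt3, Opt4, Opt5, Opt6) are each worse than Opt2 on at least one objective.

Opt1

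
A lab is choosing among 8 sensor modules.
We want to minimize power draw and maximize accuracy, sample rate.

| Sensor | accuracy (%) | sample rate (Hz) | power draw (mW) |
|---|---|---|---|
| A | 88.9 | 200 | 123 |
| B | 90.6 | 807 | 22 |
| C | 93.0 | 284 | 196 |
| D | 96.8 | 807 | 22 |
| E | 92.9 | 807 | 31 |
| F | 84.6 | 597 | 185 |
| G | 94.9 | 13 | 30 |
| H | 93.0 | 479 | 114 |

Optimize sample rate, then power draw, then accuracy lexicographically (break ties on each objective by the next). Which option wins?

D

First maximize sample rate: best is 807, kept {B, D, E}.
Then minimize power draw: best is 22, kept {B, D}.
Then maximize accuracy: best is 96.8, kept {D}.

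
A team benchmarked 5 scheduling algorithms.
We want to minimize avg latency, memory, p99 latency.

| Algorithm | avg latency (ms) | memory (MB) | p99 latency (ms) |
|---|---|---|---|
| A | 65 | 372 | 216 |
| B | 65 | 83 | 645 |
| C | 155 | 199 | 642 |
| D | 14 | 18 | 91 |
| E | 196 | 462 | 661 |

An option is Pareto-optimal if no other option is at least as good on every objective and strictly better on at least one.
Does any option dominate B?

Yes

D vs B: avg latency 14≤65, memory 18≤83, p99 latency 91≤645 — D is at least as good on every objective and strictly better on at least one, so D dominates B.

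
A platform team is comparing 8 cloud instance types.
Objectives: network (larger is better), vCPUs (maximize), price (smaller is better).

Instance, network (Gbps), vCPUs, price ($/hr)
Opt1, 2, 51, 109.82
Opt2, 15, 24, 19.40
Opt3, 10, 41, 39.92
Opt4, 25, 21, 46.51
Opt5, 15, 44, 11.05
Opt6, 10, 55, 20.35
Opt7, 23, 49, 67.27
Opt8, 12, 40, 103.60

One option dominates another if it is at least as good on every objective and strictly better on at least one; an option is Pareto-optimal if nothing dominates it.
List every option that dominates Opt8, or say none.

Opt5, Opt7

Opt5: network 15≥12, vCPUs 44≥40, price 11.05≤103.60 — dominates Opt8.
Opt7: network 23≥12, vCPUs 49≥40, price 67.27≤103.60 — dominates Opt8.
Others (Opt1, Opt2, Opt3, Opt4, Opt6) are each worse than Opt8 on at least one objective.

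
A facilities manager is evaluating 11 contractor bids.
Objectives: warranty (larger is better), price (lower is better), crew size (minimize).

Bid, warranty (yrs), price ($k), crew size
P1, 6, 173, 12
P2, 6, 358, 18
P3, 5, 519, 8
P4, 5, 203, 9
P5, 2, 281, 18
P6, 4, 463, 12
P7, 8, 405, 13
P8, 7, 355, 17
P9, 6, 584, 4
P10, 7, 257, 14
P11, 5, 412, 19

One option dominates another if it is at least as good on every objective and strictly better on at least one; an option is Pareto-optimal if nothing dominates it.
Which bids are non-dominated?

P1: not dominated (best price).
P2: dominated by P1 (warranty 6≥6, price 173≤358, crew size 12≤18).
P3: not dominated.
P4: not dominated.
P5: dominated by P1 (warranty 6≥2, price 173≤281, crew size 12≤18).
P6: dominated by P1 (warranty 6≥4, price 173≤463, crew size 12≤12).
P7: not dominated (best warranty).
P8: dominated by P10 (warranty 7≥7, price 257≤355, crew size 14≤17).
P9: not dominated (best crew size).
P10: not dominated.
P11: dominated by P1 (warranty 6≥5, price 173≤412, crew size 12≤19).

P1, P3, P4, P7, P9, P10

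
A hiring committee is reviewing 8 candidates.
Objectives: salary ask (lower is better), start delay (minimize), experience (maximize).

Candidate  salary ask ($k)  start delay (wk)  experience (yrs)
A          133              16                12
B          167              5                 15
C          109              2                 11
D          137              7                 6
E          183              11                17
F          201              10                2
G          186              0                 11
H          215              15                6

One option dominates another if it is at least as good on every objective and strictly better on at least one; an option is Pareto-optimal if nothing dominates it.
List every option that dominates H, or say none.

B, C, D, E, G

B: salary ask 167≤215, start delay 5≤15, experience 15≥6 — dominates H.
C: salary ask 109≤215, start delay 2≤15, experience 11≥6 — dominates H.
D: salary ask 137≤215, start delay 7≤15, experience 6≥6 — dominates H.
E: salary ask 183≤215, start delay 11≤15, experience 17≥6 — dominates H.
G: salary ask 186≤215, start delay 0≤15, experience 11≥6 — dominates H.
Others (A, F) are each worse than H on at least one objective.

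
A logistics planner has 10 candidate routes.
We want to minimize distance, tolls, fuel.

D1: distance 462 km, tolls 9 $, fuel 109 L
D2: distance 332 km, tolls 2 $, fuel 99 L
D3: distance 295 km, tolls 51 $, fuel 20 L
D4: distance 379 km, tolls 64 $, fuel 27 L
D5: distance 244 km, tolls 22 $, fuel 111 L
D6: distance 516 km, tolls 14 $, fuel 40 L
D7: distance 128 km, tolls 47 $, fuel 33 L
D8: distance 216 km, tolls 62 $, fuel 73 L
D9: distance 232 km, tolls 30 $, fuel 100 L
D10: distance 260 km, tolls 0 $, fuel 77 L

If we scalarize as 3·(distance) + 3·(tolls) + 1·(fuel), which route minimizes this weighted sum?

D1: 3·462 + 3·9 + 1·109 = 1522
D2: 3·332 + 3·2 + 1·99 = 1101
D3: 3·295 + 3·51 + 1·20 = 1058
D4: 3·379 + 3·64 + 1·27 = 1356
D5: 3·244 + 3·22 + 1·111 = 909
D6: 3·516 + 3·14 + 1·40 = 1630
D7: 3·128 + 3·47 + 1·33 = 558
D8: 3·216 + 3·62 + 1·73 = 907
D9: 3·232 + 3·30 + 1·100 = 886
D10: 3·260 + 3·0 + 1·77 = 857
Lowest: D7 at 558.

D7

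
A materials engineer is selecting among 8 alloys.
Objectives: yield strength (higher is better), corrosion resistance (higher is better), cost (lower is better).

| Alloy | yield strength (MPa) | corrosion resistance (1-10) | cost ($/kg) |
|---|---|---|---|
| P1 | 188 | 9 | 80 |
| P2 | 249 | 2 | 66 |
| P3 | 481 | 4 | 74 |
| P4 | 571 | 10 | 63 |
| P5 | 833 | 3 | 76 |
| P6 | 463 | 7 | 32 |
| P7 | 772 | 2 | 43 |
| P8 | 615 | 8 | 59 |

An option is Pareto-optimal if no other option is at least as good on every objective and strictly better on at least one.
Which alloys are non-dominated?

P1: dominated by P4 (yield strength 571≥188, corrosion resistance 10≥9, cost 63≤80).
P2: dominated by P4 (yield strength 571≥249, corrosion resistance 10≥2, cost 63≤66).
P3: dominated by P4 (yield strength 571≥481, corrosion resistance 10≥4, cost 63≤74).
P4: not dominated (best corrosion resistance).
P5: not dominated (best yield strength).
P6: not dominated (best cost).
P7: not dominated.
P8: not dominated.

P4, P5, P6, P7, P8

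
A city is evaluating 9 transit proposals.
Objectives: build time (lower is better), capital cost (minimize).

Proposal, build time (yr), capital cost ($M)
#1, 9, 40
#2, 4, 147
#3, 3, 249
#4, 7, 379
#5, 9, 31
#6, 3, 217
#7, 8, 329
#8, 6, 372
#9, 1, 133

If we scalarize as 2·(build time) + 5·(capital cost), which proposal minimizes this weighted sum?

#1: 2·9 + 5·40 = 218
#2: 2·4 + 5·147 = 743
#3: 2·3 + 5·249 = 1251
#4: 2·7 + 5·379 = 1909
#5: 2·9 + 5·31 = 173
#6: 2·3 + 5·217 = 1091
#7: 2·8 + 5·329 = 1661
#8: 2·6 + 5·372 = 1872
#9: 2·1 + 5·133 = 667
Lowest: #5 at 173.

#5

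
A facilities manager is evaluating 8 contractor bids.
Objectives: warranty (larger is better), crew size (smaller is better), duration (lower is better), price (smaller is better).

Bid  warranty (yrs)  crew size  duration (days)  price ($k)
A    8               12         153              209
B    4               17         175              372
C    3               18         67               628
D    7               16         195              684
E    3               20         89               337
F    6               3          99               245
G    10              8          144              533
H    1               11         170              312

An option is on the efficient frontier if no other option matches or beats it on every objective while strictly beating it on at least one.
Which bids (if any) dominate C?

none

A: worse on duration (153 vs 67).
B: worse on duration (175 vs 67).
D: worse on duration (195 vs 67).
E: worse on crew size (20 vs 18).
F: worse on duration (99 vs 67).
G: worse on duration (144 vs 67).
H: worse on warranty (1 vs 3).
No option dominates C.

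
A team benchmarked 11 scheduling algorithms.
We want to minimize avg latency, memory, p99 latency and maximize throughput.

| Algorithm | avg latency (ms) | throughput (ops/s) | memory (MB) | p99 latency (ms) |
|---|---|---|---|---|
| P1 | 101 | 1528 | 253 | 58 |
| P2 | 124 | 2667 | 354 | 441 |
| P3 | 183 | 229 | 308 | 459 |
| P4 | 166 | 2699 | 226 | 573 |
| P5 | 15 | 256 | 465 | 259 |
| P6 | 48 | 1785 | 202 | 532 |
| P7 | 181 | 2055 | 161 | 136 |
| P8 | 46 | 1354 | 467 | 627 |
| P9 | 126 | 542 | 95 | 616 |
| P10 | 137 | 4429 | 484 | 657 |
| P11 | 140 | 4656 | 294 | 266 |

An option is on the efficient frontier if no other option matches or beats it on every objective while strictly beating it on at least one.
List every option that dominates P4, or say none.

none

P1: worse on throughput (1528 vs 2699).
P2: worse on throughput (2667 vs 2699).
P3: worse on avg latency (183 vs 166).
P5: worse on throughput (256 vs 2699).
P6: worse on throughput (1785 vs 2699).
P7: worse on avg latency (181 vs 166).
P8: worse on throughput (1354 vs 2699).
P9: worse on throughput (542 vs 2699).
P10: worse on memory (484 vs 226).
P11: worse on memory (294 vs 226).
No option dominates P4.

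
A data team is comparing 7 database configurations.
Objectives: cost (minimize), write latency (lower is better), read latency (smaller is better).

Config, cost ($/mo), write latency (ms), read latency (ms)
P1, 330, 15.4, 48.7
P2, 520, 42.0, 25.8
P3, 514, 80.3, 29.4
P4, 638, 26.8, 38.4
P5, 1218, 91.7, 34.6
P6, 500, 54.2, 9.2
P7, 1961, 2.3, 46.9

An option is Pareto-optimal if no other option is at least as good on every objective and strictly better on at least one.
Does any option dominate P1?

No

P2: worse on cost (520 vs 330).
P3: worse on cost (514 vs 330).
P4: worse on cost (638 vs 330).
P5: worse on cost (1218 vs 330).
P6: worse on cost (500 vs 330).
P7: worse on cost (1961 vs 330).
No option is at least as good as P1 on every objective and strictly better on one.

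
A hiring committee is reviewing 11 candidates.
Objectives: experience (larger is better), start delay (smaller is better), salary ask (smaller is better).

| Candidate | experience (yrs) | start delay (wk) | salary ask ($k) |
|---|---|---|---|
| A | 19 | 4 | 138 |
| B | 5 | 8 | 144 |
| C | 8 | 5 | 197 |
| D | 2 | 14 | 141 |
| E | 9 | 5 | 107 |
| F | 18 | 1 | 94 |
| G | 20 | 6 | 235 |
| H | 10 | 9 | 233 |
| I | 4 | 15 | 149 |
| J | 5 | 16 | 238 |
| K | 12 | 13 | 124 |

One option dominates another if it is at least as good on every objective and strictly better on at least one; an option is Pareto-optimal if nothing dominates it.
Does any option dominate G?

No

A: worse on experience (19 vs 20).
B: worse on experience (5 vs 20).
C: worse on experience (8 vs 20).
D: worse on experience (2 vs 20).
E: worse on experience (9 vs 20).
F: worse on experience (18 vs 20).
H: worse on experience (10 vs 20).
I: worse on experience (4 vs 20).
J: worse on experience (5 vs 20).
K: worse on experience (12 vs 20).
No option is at least as good as G on every objective and strictly better on one.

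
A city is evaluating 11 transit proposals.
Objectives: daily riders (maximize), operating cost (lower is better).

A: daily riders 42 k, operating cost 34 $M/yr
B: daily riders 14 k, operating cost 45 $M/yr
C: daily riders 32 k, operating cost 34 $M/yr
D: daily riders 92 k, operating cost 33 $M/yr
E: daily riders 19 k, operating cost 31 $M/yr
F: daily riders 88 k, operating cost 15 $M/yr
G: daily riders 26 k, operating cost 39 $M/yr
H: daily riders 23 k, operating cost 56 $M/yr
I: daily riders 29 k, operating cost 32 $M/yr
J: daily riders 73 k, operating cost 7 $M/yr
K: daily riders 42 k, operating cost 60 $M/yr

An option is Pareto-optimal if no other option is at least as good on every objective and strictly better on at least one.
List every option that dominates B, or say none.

A: daily riders 42≥14, operating cost 34≤45 — dominates B.
C: daily riders 32≥14, operating cost 34≤45 — dominates B.
D: daily riders 92≥14, operating cost 33≤45 — dominates B.
E: daily riders 19≥14, operating cost 31≤45 — dominates B.
F: daily riders 88≥14, operating cost 15≤45 — dominates B.
G: daily riders 26≥14, operating cost 39≤45 — dominates B.
I: daily riders 29≥14, operating cost 32≤45 — dominates B.
J: daily riders 73≥14, operating cost 7≤45 — dominates B.
Others (H, K) are each worse than B on at least one objective.

A, C, D, E, F, G, I, J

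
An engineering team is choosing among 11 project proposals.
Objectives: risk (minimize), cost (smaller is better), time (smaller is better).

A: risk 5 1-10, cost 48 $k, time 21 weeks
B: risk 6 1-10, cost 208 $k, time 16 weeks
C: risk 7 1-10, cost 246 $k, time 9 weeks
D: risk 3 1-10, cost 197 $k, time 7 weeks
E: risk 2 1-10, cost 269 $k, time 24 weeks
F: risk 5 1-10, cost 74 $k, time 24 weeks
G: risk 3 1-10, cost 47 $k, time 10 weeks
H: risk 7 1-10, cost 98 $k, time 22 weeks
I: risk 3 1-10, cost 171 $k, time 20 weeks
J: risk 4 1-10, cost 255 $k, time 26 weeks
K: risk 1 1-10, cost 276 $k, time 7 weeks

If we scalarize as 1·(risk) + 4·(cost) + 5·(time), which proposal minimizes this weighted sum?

G

A: 1·5 + 4·48 + 5·21 = 302
B: 1·6 + 4·208 + 5·16 = 918
C: 1·7 + 4·246 + 5·9 = 1036
D: 1·3 + 4·197 + 5·7 = 826
E: 1·2 + 4·269 + 5·24 = 1198
F: 1·5 + 4·74 + 5·24 = 421
G: 1·3 + 4·47 + 5·10 = 241
H: 1·7 + 4·98 + 5·22 = 509
I: 1·3 + 4·171 + 5·20 = 787
J: 1·4 + 4·255 + 5·26 = 1154
K: 1·1 + 4·276 + 5·7 = 1140
Lowest: G at 241.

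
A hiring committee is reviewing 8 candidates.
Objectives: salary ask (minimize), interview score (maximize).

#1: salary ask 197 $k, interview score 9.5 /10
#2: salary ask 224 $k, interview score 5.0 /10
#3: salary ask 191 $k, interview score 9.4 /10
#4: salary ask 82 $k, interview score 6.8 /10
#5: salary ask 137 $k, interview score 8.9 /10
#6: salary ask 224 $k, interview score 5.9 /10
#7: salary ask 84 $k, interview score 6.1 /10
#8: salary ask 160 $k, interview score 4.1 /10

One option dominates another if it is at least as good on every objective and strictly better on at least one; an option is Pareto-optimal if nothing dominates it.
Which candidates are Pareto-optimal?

#1, #3, #4, #5

#1: not dominated (best interview score).
#2: dominated by #1 (salary ask 197≤224, interview score 9.5≥5.0).
#3: not dominated.
#4: not dominated (best salary ask).
#5: not dominated.
#6: dominated by #1 (salary ask 197≤224, interview score 9.5≥5.9).
#7: dominated by #4 (salary ask 82≤84, interview score 6.8≥6.1).
#8: dominated by #4 (salary ask 82≤160, interview score 6.8≥4.1).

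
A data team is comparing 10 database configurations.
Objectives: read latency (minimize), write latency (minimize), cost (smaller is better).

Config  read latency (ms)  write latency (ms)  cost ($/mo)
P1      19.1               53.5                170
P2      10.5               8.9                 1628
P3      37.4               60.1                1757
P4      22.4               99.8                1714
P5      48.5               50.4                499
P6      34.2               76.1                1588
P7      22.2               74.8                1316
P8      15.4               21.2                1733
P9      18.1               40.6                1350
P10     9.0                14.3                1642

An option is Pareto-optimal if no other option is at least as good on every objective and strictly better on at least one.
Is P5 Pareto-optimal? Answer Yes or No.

Yes

P1: worse on write latency (53.5 vs 50.4).
P2: worse on cost (1628 vs 499).
P3: worse on write latency (60.1 vs 50.4).
P4: worse on write latency (99.8 vs 50.4).
P6: worse on write latency (76.1 vs 50.4).
P7: worse on write latency (74.8 vs 50.4).
P8: worse on cost (1733 vs 499).
P9: worse on cost (1350 vs 499).
P10: worse on cost (1642 vs 499).
No option is at least as good as P5 on every objective and strictly better on one.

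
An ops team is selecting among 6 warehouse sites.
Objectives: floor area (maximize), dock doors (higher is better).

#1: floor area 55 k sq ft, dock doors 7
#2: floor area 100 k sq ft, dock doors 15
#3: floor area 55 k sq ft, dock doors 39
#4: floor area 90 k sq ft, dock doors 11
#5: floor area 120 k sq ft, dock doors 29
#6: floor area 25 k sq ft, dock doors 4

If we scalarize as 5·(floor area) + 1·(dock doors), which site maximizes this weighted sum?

#5

#1: 5·55 + 1·7 = 282
#2: 5·100 + 1·15 = 515
#3: 5·55 + 1·39 = 314
#4: 5·90 + 1·11 = 461
#5: 5·120 + 1·29 = 629
#6: 5·25 + 1·4 = 129
Highest: #5 at 629.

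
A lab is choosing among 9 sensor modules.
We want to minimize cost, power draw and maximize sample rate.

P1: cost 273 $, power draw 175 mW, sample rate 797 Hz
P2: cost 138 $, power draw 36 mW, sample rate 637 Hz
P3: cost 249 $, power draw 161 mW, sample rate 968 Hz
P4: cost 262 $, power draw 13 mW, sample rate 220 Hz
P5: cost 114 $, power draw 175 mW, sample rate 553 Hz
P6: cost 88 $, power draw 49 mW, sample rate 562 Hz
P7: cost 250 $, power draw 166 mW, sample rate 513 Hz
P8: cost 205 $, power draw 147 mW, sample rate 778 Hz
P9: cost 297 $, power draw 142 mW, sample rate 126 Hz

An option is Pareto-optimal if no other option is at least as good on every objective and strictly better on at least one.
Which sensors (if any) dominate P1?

P3

P3: cost 249≤273, power draw 161≤175, sample rate 968≥797 — dominates P1.
Others (P2, P4, P5, P6, P7, P8, P9) are each worse than P1 on at least one objective.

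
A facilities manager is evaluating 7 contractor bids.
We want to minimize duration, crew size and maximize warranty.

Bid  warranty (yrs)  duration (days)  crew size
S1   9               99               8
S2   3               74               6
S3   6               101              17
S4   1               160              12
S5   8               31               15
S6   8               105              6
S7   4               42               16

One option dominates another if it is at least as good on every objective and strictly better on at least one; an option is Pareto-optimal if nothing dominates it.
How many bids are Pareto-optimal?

4

S1: not dominated (best warranty).
S2: not dominated.
S3: dominated by S1 (warranty 9≥6, duration 99≤101, crew size 8≤17).
S4: dominated by S1 (warranty 9≥1, duration 99≤160, crew size 8≤12).
S5: not dominated (best duration).
S6: not dominated.
S7: dominated by S5 (warranty 8≥4, duration 31≤42, crew size 15≤16).
Pareto-optimal: S1, S2, S5, S6 → 4.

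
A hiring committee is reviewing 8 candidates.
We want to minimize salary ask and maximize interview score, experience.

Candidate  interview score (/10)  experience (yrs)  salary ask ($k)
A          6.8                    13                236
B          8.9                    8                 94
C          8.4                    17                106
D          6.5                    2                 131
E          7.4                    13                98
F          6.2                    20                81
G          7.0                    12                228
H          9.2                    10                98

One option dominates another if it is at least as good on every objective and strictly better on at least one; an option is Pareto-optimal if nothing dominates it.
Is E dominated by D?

D vs E: D is worse on interview score (6.5 vs 7.4), so it does not dominate E.

No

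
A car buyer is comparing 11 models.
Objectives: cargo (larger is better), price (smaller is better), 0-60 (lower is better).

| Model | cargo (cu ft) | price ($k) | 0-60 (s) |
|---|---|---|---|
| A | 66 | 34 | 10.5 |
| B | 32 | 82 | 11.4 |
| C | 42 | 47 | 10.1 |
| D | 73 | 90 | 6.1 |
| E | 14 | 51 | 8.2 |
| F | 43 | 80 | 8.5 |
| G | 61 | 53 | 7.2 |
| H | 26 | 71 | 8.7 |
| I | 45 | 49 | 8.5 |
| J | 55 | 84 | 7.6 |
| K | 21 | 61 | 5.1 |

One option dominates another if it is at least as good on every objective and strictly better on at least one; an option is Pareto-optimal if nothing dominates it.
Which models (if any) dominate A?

B: worse on cargo (32 vs 66).
C: worse on cargo (42 vs 66).
D: worse on price (90 vs 34).
E: worse on cargo (14 vs 66).
F: worse on cargo (43 vs 66).
G: worse on cargo (61 vs 66).
H: worse on cargo (26 vs 66).
I: worse on cargo (45 vs 66).
J: worse on cargo (55 vs 66).
K: worse on cargo (21 vs 66).
No option dominates A.

none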